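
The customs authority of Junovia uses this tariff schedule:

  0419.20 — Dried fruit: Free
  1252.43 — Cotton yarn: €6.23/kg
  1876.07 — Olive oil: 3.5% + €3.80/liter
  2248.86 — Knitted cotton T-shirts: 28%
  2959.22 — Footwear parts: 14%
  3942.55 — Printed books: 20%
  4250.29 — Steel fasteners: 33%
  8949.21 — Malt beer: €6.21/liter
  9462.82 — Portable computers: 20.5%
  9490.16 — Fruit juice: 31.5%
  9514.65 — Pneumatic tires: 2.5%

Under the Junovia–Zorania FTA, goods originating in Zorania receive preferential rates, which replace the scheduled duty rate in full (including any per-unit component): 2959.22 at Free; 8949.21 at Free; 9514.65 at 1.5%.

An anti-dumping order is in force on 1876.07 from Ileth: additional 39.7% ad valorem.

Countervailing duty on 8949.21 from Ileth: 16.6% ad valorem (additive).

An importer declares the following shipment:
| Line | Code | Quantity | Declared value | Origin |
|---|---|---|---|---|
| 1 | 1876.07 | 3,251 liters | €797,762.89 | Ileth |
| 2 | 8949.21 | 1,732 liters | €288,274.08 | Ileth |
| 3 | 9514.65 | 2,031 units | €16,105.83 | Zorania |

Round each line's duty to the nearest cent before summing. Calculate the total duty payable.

Line 1 (1876.07, Ileth, 3,251 liters, €797,762.89):
Base rate for 1876.07 is 3.5% + €3.80/liter.
Additional duty on 1876.07 from Ileth: +39.7%. Applied ad valorem rate: 3.5% + 39.7% = 43.2%.
Duty = €797,762.89 × 43.2% + 3,251 × €3.80 = €356,987.37.
Line 2 (8949.21, Ileth, 1,732 liters, €288,274.08):
Base rate for 8949.21 is €6.21/liter.
8949.21 has an FTA preferential rate, but origin Ileth is not Zorania; base rate stands.
Additional duty on 8949.21 from Ileth: +16.6% ad valorem. Applied ad valorem rate = 16.6%.
Duty = €288,274.08 × 16.6% + 1,732 × €6.21 = €58,609.22.
Line 3 (9514.65, Zorania, 2,031 units, €16,105.83):
Base rate for 9514.65 is 2.5%.
Origin Zorania qualifies under the Junovia–Zorania agreement and 9514.65 is covered: preferential rate 1.5% applies instead.
Duty = €16,105.83 × 1.5% = €241.59.
Total = €356,987.37 + €58,609.22 + €241.59 = €415,838.18.

€415,838.18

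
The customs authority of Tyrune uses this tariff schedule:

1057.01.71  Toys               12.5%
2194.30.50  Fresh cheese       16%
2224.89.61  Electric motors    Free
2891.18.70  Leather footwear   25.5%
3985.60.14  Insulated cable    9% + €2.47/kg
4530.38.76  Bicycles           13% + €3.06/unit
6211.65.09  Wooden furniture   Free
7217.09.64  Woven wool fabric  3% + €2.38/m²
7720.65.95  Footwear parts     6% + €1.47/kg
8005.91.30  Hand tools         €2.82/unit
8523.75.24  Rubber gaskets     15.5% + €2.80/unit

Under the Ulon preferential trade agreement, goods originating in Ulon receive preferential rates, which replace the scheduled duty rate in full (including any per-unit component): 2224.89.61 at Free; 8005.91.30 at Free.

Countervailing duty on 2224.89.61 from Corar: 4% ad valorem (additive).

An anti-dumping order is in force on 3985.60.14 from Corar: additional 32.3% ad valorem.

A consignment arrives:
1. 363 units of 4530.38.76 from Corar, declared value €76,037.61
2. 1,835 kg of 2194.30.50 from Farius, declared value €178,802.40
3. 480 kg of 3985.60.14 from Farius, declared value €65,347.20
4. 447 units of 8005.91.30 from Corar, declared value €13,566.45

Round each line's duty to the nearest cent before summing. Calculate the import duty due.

€47,931.44

Line 1 (4530.38.76, Corar, 363 units, €76,037.61):
Base rate for 4530.38.76 is 13% + €3.06/unit.
Duty = €76,037.61 × 13% + 363 × €3.06 = €10,995.67.
Line 2 (2194.30.50, Farius, 1,835 kg, €178,802.40):
Base rate for 2194.30.50 is 16%.
Duty = €178,802.40 × 16% = €28,608.38.
Line 3 (3985.60.14, Farius, 480 kg, €65,347.20):
Base rate for 3985.60.14 is 9% + €2.47/kg.
The additional-duty order on 3985.60.14 targets Corar, not Farius; it does not apply.
Duty = €65,347.20 × 9% + 480 × €2.47 = €7,066.85.
Line 4 (8005.91.30, Corar, 447 units, €13,566.45):
Base rate for 8005.91.30 is €2.82/unit.
8005.91.30 has an FTA preferential rate, but origin Corar is not Ulon; base rate stands.
Duty = 447 × €2.82 = €1,260.54.
Total = €10,995.67 + €28,608.38 + €7,066.85 + €1,260.54 = €47,931.44.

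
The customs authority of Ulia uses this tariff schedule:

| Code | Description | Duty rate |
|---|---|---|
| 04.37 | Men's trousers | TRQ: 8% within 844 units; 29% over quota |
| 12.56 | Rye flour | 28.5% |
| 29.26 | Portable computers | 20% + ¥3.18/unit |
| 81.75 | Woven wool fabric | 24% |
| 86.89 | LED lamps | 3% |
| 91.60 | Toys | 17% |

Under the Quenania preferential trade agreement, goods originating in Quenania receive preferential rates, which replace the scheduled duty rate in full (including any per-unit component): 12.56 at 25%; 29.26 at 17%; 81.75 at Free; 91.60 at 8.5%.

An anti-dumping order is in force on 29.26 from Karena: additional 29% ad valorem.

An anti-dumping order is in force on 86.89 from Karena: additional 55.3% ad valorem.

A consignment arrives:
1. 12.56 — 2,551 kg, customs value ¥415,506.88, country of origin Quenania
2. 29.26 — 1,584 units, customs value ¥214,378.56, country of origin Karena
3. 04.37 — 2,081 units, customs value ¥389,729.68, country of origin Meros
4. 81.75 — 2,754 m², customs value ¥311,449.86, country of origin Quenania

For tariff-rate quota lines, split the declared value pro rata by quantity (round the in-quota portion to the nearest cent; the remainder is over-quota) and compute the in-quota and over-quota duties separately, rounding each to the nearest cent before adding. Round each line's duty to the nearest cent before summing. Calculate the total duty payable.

Line 1 (12.56, Quenania, 2,551 kg, ¥415,506.88):
Base rate for 12.56 is 28.5%.
Origin Quenania qualifies under the Ulia–Quenania agreement and 12.56 is covered: preferential rate 25% applies instead.
Duty = ¥415,506.88 × 25% = ¥103,876.72.
Line 2 (29.26, Karena, 1,584 units, ¥214,378.56):
Base rate for 29.26 is 20% + ¥3.18/unit.
29.26 has an FTA preferential rate, but origin Karena is not Quenania; base rate stands.
Additional duty on 29.26 from Karena: +29%. Applied ad valorem rate: 20% + 29% = 49%.
Duty = ¥214,378.56 × 49% + 1,584 × ¥3.18 = ¥110,082.61.
Line 3 (04.37, Meros, 2,081 units, ¥389,729.68):
Code 04.37 is under a tariff-rate quota (threshold 844 units). In-quota: 844 units at 8%; over-quota: 1,237 units at 29%.
Pro-rata value split: in-quota = ¥389,729.68 × 844/2,081 = ¥158,064.32; over-quota = ¥389,729.68 − ¥158,064.32 = ¥231,665.36.
In-quota duty = ¥158,064.32 × 8% = ¥12,645.15. Over-quota duty = ¥231,665.36 × 29% = ¥67,182.95.
Line duty = ¥12,645.15 + ¥67,182.95 = ¥79,828.10.
Line 4 (81.75, Quenania, 2,754 m², ¥311,449.86):
Base rate for 81.75 is 24%.
Origin Quenania qualifies under the Ulia–Quenania agreement and 81.75 is covered: preferential rate Free applies instead.
Duty = ¥311,449.86 × 0% = ¥0.00.
Total = ¥103,876.72 + ¥110,082.61 + ¥79,828.10 + ¥0.00 = ¥293,787.43.

¥293,787.43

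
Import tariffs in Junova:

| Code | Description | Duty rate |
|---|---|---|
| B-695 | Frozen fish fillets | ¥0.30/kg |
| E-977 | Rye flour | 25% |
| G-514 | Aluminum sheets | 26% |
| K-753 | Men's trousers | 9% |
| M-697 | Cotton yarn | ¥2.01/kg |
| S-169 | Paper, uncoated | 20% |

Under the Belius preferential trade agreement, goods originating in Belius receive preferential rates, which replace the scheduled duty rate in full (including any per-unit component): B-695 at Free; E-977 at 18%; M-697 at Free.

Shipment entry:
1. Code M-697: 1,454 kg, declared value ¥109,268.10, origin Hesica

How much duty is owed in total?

¥2,922.54

Line 1 (M-697, Hesica, 1,454 kg, ¥109,268.10):
Base rate for M-697 is ¥2.01/kg.
M-697 has an FTA preferential rate, but origin Hesica is not Belius; base rate stands.
Duty = 1,454 × ¥2.01 = ¥2,922.54.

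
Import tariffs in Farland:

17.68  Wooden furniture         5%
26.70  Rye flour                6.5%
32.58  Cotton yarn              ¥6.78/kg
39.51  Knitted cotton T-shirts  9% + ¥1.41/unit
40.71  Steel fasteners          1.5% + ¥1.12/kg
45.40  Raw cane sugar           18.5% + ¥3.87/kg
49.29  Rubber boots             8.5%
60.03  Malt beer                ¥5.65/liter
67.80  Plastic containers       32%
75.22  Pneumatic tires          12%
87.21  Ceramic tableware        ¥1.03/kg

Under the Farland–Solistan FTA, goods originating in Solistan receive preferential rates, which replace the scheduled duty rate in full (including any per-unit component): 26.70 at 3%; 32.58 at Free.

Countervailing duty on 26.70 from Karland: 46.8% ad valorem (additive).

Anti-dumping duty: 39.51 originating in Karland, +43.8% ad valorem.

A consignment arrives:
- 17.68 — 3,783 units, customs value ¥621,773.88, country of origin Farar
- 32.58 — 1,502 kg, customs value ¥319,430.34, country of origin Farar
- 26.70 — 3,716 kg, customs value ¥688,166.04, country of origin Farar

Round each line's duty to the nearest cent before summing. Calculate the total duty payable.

¥86,003.04

Line 1 (17.68, Farar, 3,783 units, ¥621,773.88):
Base rate for 17.68 is 5%.
Duty = ¥621,773.88 × 5% = ¥31,088.69.
Line 2 (32.58, Farar, 1,502 kg, ¥319,430.34):
Base rate for 32.58 is ¥6.78/kg.
32.58 has an FTA preferential rate, but origin Farar is not Solistan; base rate stands.
Duty = 1,502 × ¥6.78 = ¥10,183.56.
Line 3 (26.70, Farar, 3,716 kg, ¥688,166.04):
Base rate for 26.70 is 6.5%.
26.70 has an FTA preferential rate, but origin Farar is not Solistan; base rate stands.
The additional-duty order on 26.70 targets Karland, not Farar; it does not apply.
Duty = ¥688,166.04 × 6.5% = ¥44,730.79.
Total = ¥31,088.69 + ¥10,183.56 + ¥44,730.79 = ¥86,003.04.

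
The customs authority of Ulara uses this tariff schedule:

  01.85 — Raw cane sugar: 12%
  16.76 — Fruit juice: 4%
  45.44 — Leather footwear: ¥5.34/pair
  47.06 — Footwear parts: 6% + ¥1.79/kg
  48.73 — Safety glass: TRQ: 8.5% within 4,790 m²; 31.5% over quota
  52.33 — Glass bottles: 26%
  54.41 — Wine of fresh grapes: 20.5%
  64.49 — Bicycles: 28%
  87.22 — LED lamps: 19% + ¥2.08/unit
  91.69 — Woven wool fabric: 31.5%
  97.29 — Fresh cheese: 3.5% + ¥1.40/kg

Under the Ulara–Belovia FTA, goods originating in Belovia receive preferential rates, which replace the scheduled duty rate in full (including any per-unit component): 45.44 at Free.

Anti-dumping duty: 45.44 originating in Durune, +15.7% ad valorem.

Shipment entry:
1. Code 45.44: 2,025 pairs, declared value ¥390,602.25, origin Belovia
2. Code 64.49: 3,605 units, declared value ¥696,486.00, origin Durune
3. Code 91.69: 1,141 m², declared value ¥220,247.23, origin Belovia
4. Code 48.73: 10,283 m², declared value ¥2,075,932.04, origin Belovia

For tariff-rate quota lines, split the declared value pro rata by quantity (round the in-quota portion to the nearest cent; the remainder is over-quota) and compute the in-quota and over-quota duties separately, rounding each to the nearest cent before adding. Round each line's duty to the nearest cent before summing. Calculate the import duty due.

Line 1 (45.44, Belovia, 2,025 pairs, ¥390,602.25):
Base rate for 45.44 is ¥5.34/pair.
Origin Belovia qualifies under the Ulara–Belovia agreement and 45.44 is covered: preferential rate Free applies instead.
The additional-duty order on 45.44 targets Durune, not Belovia; it does not apply.
Duty = ¥390,602.25 × 0% = ¥0.00.
Line 2 (64.49, Durune, 3,605 units, ¥696,486.00):
Base rate for 64.49 is 28%.
Duty = ¥696,486.00 × 28% = ¥195,016.08.
Line 3 (91.69, Belovia, 1,141 m², ¥220,247.23):
Base rate for 91.69 is 31.5%.
Origin Belovia is the FTA partner but 91.69 is not on the preference list; base rate stands.
Duty = ¥220,247.23 × 31.5% = ¥69,377.88.
Line 4 (48.73, Belovia, 10,283 m², ¥2,075,932.04):
Code 48.73 is under a tariff-rate quota (threshold 4,790 m²). In-quota: 4,790 m² at 8.5%; over-quota: 5,493 m² at 31.5%.
Pro-rata value split: in-quota = ¥2,075,932.04 × 4,790/10,283 = ¥967,005.20; over-quota = ¥2,075,932.04 − ¥967,005.20 = ¥1,108,926.84.
In-quota duty = ¥967,005.20 × 8.5% = ¥82,195.44. Over-quota duty = ¥1,108,926.84 × 31.5% = ¥349,311.95.
Line duty = ¥82,195.44 + ¥349,311.95 = ¥431,507.39.
Total = ¥0.00 + ¥195,016.08 + ¥69,377.88 + ¥431,507.39 = ¥695,901.35.

¥695,901.35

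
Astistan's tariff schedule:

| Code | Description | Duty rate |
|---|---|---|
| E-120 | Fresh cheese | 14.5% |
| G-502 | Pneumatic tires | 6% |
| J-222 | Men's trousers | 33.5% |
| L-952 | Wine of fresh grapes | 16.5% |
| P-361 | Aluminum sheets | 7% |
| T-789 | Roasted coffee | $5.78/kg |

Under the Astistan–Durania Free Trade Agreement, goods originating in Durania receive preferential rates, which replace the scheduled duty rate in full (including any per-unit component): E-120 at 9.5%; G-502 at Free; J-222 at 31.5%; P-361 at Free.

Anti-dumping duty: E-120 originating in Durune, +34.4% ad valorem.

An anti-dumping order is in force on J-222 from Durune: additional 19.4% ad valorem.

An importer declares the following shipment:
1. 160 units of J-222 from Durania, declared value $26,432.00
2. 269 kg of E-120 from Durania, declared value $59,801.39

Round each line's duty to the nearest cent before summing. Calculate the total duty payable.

$14,007.21

Line 1 (J-222, Durania, 160 units, $26,432.00):
Base rate for J-222 is 33.5%.
Origin Durania qualifies under the Astistan–Durania agreement and J-222 is covered: preferential rate 31.5% applies instead.
The additional-duty order on J-222 targets Durune, not Durania; it does not apply.
Duty = $26,432.00 × 31.5% = $8,326.08.
Line 2 (E-120, Durania, 269 kg, $59,801.39):
Base rate for E-120 is 14.5%.
Origin Durania qualifies under the Astistan–Durania agreement and E-120 is covered: preferential rate 9.5% applies instead.
The additional-duty order on E-120 targets Durune, not Durania; it does not apply.
Duty = $59,801.39 × 9.5% = $5,681.13.
Total = $8,326.08 + $5,681.13 = $14,007.21.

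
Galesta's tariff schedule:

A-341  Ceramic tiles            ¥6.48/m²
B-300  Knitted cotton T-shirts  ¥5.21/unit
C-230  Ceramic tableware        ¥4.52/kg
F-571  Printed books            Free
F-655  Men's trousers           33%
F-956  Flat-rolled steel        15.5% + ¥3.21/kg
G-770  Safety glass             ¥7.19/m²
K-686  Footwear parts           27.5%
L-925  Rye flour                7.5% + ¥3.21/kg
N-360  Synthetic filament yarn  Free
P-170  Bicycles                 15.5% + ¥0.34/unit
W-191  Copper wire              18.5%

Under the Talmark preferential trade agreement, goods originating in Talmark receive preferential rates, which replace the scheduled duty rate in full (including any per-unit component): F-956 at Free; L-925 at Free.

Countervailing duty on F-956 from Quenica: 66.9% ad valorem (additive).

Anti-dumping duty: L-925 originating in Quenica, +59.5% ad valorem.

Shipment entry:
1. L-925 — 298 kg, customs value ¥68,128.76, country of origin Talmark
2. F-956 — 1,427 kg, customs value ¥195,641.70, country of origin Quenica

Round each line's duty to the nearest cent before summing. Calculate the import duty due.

¥165,789.43

Line 1 (L-925, Talmark, 298 kg, ¥68,128.76):
Base rate for L-925 is 7.5% + ¥3.21/kg.
Origin Talmark qualifies under the Galesta–Talmark agreement and L-925 is covered: preferential rate Free applies instead.
The additional-duty order on L-925 targets Quenica, not Talmark; it does not apply.
Duty = ¥68,128.76 × 0% = ¥0.00.
Line 2 (F-956, Quenica, 1,427 kg, ¥195,641.70):
Base rate for F-956 is 15.5% + ¥3.21/kg.
F-956 has an FTA preferential rate, but origin Quenica is not Talmark; base rate stands.
Additional duty on F-956 from Quenica: +66.9%. Applied ad valorem rate: 15.5% + 66.9% = 82.4%.
Duty = ¥195,641.70 × 82.4% + 1,427 × ¥3.21 = ¥165,789.43.
Total = ¥0.00 + ¥165,789.43 = ¥165,789.43.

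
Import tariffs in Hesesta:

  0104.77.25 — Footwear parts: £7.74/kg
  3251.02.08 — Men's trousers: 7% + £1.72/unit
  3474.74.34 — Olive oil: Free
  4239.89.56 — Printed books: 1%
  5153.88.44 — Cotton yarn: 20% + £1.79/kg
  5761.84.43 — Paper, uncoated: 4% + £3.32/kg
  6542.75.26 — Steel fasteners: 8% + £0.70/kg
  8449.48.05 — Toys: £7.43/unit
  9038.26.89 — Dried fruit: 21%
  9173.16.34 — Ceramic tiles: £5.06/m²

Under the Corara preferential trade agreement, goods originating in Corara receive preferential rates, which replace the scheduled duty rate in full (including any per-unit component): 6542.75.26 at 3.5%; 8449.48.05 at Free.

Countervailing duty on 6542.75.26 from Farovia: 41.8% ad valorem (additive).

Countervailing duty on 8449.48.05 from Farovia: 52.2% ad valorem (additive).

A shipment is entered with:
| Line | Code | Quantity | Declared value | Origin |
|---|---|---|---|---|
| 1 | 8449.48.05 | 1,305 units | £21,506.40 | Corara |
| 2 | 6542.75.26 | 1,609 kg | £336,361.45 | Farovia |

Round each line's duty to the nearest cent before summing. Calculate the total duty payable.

£168,634.30

Line 1 (8449.48.05, Corara, 1,305 units, £21,506.40):
Base rate for 8449.48.05 is £7.43/unit.
Origin Corara qualifies under the Hesesta–Corara agreement and 8449.48.05 is covered: preferential rate Free applies instead.
The additional-duty order on 8449.48.05 targets Farovia, not Corara; it does not apply.
Duty = £21,506.40 × 0% = £0.00.
Line 2 (6542.75.26, Farovia, 1,609 kg, £336,361.45):
Base rate for 6542.75.26 is 8% + £0.70/kg.
6542.75.26 has an FTA preferential rate, but origin Farovia is not Corara; base rate stands.
Additional duty on 6542.75.26 from Farovia: +41.8%. Applied ad valorem rate: 8% + 41.8% = 49.8%.
Duty = £336,361.45 × 49.8% + 1,609 × £0.70 = £168,634.30.
Total = £0.00 + £168,634.30 = £168,634.30.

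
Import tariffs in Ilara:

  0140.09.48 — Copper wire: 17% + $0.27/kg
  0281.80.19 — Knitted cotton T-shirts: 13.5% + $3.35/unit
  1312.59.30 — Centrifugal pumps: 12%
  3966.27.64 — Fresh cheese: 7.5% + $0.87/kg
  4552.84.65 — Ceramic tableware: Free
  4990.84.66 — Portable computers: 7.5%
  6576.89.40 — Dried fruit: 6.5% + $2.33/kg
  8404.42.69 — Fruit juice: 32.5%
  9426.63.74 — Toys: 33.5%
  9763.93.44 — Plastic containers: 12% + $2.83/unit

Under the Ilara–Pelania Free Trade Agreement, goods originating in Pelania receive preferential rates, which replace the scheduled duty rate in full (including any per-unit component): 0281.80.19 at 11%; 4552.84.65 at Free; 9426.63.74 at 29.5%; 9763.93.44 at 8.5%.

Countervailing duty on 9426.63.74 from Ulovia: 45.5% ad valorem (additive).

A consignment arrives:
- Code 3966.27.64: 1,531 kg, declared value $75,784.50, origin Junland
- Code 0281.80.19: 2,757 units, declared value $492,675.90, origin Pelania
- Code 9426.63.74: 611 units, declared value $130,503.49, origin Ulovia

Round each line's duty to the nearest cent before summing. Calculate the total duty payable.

$164,307.92

Line 1 (3966.27.64, Junland, 1,531 kg, $75,784.50):
Base rate for 3966.27.64 is 7.5% + $0.87/kg.
Duty = $75,784.50 × 7.5% + 1,531 × $0.87 = $7,015.81.
Line 2 (0281.80.19, Pelania, 2,757 units, $492,675.90):
Base rate for 0281.80.19 is 13.5% + $3.35/unit.
Origin Pelania qualifies under the Ilara–Pelania agreement and 0281.80.19 is covered: preferential rate 11% applies instead.
Duty = $492,675.90 × 11% = $54,194.35.
Line 3 (9426.63.74, Ulovia, 611 units, $130,503.49):
Base rate for 9426.63.74 is 33.5%.
9426.63.74 has an FTA preferential rate, but origin Ulovia is not Pelania; base rate stands.
Additional duty on 9426.63.74 from Ulovia: +45.5%. Applied ad valorem rate: 33.5% + 45.5% = 79%.
Duty = $130,503.49 × 79% = $103,097.76.
Total = $7,015.81 + $54,194.35 + $103,097.76 = $164,307.92.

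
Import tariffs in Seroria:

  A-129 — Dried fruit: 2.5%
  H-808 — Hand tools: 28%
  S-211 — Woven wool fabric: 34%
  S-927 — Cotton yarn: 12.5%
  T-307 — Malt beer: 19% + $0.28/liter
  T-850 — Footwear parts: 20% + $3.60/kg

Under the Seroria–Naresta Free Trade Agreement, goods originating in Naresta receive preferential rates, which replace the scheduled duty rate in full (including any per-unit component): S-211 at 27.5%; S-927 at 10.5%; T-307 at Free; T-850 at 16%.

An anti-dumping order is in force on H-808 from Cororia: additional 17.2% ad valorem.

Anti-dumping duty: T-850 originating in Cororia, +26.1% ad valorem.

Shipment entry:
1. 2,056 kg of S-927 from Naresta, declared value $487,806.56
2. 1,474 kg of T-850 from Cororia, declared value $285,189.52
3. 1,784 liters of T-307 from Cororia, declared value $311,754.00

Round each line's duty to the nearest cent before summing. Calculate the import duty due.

Line 1 (S-927, Naresta, 2,056 kg, $487,806.56):
Base rate for S-927 is 12.5%.
Origin Naresta qualifies under the Seroria–Naresta agreement and S-927 is covered: preferential rate 10.5% applies instead.
Duty = $487,806.56 × 10.5% = $51,219.69.
Line 2 (T-850, Cororia, 1,474 kg, $285,189.52):
Base rate for T-850 is 20% + $3.60/kg.
T-850 has an FTA preferential rate, but origin Cororia is not Naresta; base rate stands.
Additional duty on T-850 from Cororia: +26.1%. Applied ad valorem rate: 20% + 26.1% = 46.1%.
Duty = $285,189.52 × 46.1% + 1,474 × $3.60 = $136,778.77.
Line 3 (T-307, Cororia, 1,784 liters, $311,754.00):
Base rate for T-307 is 19% + $0.28/liter.
T-307 has an FTA preferential rate, but origin Cororia is not Naresta; base rate stands.
Duty = $311,754.00 × 19% + 1,784 × $0.28 = $59,732.78.
Total = $51,219.69 + $136,778.77 + $59,732.78 = $247,731.24.

$247,731.24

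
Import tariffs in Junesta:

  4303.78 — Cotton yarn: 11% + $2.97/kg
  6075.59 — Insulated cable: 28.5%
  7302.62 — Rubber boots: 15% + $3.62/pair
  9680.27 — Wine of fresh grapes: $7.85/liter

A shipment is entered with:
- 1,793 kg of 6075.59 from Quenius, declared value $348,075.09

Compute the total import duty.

$99,201.40

Line 1 (6075.59, Quenius, 1,793 kg, $348,075.09):
Base rate for 6075.59 is 28.5%.
Duty = $348,075.09 × 28.5% = $99,201.40.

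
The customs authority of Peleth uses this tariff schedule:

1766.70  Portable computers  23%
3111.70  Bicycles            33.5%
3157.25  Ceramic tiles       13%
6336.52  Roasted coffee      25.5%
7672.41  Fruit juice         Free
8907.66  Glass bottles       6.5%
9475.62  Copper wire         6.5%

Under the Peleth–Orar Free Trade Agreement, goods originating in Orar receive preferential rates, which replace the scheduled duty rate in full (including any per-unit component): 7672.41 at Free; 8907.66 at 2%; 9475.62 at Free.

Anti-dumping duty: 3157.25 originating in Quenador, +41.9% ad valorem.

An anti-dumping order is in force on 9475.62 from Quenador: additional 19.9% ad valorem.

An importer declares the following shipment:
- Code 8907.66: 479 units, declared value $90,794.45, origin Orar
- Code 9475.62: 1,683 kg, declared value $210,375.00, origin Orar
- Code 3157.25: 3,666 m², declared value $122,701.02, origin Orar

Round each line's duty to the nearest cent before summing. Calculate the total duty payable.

$17,767.02

Line 1 (8907.66, Orar, 479 units, $90,794.45):
Base rate for 8907.66 is 6.5%.
Origin Orar qualifies under the Peleth–Orar agreement and 8907.66 is covered: preferential rate 2% applies instead.
Duty = $90,794.45 × 2% = $1,815.89.
Line 2 (9475.62, Orar, 1,683 kg, $210,375.00):
Base rate for 9475.62 is 6.5%.
Origin Orar qualifies under the Peleth–Orar agreement and 9475.62 is covered: preferential rate Free applies instead.
The additional-duty order on 9475.62 targets Quenador, not Orar; it does not apply.
Duty = $210,375.00 × 0% = $0.00.
Line 3 (3157.25, Orar, 3,666 m², $122,701.02):
Base rate for 3157.25 is 13%.
Origin Orar is the FTA partner but 3157.25 is not on the preference list; base rate stands.
The additional-duty order on 3157.25 targets Quenador, not Orar; it does not apply.
Duty = $122,701.02 × 13% = $15,951.13.
Total = $1,815.89 + $0.00 + $15,951.13 = $17,767.02.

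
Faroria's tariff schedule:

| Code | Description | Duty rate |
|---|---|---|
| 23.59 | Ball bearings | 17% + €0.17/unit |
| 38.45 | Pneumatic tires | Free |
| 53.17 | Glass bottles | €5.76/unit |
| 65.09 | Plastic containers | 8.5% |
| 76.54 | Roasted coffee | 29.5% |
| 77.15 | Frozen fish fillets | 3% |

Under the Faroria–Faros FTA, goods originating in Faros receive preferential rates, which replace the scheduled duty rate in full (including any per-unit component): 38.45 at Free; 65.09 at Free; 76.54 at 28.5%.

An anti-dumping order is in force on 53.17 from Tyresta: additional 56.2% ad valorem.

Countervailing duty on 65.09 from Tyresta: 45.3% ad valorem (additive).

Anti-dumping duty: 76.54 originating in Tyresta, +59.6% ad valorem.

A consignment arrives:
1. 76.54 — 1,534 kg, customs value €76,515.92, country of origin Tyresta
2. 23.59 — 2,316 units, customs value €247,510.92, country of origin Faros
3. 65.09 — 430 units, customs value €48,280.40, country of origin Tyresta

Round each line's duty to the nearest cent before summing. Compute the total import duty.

€136,621.12

Line 1 (76.54, Tyresta, 1,534 kg, €76,515.92):
Base rate for 76.54 is 29.5%.
76.54 has an FTA preferential rate, but origin Tyresta is not Faros; base rate stands.
Additional duty on 76.54 from Tyresta: +59.6%. Applied ad valorem rate: 29.5% + 59.6% = 89.1%.
Duty = €76,515.92 × 89.1% = €68,175.68.
Line 2 (23.59, Faros, 2,316 units, €247,510.92):
Base rate for 23.59 is 17% + €0.17/unit.
Origin Faros is the FTA partner but 23.59 is not on the preference list; base rate stands.
Duty = €247,510.92 × 17% + 2,316 × €0.17 = €42,470.58.
Line 3 (65.09, Tyresta, 430 units, €48,280.40):
Base rate for 65.09 is 8.5%.
65.09 has an FTA preferential rate, but origin Tyresta is not Faros; base rate stands.
Additional duty on 65.09 from Tyresta: +45.3%. Applied ad valorem rate: 8.5% + 45.3% = 53.8%.
Duty = €48,280.40 × 53.8% = €25,974.86.
Total = €68,175.68 + €42,470.58 + €25,974.86 = €136,621.12.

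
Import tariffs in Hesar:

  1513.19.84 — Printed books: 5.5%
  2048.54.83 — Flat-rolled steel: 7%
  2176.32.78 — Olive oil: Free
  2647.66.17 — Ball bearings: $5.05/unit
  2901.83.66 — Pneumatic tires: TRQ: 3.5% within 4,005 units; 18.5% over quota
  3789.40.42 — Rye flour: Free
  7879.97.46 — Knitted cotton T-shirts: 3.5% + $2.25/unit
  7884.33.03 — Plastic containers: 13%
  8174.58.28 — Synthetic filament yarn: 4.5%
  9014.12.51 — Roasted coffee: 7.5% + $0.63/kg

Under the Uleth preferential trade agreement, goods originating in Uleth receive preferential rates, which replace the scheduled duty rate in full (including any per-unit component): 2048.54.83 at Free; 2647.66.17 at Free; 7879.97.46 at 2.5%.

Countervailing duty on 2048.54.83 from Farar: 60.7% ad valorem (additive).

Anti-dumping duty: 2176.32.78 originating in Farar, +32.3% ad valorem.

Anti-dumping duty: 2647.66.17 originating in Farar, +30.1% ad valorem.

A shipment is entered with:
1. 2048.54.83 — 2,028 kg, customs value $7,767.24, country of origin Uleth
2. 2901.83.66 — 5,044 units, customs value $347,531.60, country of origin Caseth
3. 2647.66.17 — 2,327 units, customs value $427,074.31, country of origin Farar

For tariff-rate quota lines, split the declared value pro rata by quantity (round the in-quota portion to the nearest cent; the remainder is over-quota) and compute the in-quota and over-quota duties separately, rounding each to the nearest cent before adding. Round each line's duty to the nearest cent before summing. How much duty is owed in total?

Line 1 (2048.54.83, Uleth, 2,028 kg, $7,767.24):
Base rate for 2048.54.83 is 7%.
Origin Uleth qualifies under the Hesar–Uleth agreement and 2048.54.83 is covered: preferential rate Free applies instead.
The additional-duty order on 2048.54.83 targets Farar, not Uleth; it does not apply.
Duty = $7,767.24 × 0% = $0.00.
Line 2 (2901.83.66, Caseth, 5,044 units, $347,531.60):
Code 2901.83.66 is under a tariff-rate quota (threshold 4,005 units). In-quota: 4,005 units at 3.5%; over-quota: 1,039 units at 18.5%.
Pro-rata value split: in-quota = $347,531.60 × 4,005/5,044 = $275,944.50; over-quota = $347,531.60 − $275,944.50 = $71,587.10.
In-quota duty = $275,944.50 × 3.5% = $9,658.06. Over-quota duty = $71,587.10 × 18.5% = $13,243.61.
Line duty = $9,658.06 + $13,243.61 = $22,901.67.
Line 3 (2647.66.17, Farar, 2,327 units, $427,074.31):
Base rate for 2647.66.17 is $5.05/unit.
2647.66.17 has an FTA preferential rate, but origin Farar is not Uleth; base rate stands.
Additional duty on 2647.66.17 from Farar: +30.1% ad valorem. Applied ad valorem rate = 30.1%.
Duty = $427,074.31 × 30.1% + 2,327 × $5.05 = $140,300.72.
Total = $0.00 + $22,901.67 + $140,300.72 = $163,202.39.

$163,202.39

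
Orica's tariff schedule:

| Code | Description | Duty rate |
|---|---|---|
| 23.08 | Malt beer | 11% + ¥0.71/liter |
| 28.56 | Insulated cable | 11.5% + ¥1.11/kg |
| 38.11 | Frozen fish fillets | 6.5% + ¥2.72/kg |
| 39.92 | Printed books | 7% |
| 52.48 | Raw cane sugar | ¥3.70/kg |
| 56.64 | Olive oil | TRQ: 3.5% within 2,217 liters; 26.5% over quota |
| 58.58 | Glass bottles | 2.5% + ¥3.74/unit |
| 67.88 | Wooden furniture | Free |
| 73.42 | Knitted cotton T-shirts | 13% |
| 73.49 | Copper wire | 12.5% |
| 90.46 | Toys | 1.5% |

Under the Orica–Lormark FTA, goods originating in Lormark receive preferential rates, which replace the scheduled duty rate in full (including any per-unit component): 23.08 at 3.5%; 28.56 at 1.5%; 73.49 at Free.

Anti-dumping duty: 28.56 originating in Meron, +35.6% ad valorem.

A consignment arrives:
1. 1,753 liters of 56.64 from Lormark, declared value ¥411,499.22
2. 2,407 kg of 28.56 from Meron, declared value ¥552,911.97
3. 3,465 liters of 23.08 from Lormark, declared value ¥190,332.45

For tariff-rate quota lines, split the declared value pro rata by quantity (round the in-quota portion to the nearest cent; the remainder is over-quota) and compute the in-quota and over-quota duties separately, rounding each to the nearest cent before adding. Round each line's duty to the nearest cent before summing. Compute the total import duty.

Line 1 (56.64, Lormark, 1,753 liters, ¥411,499.22):
Code 56.64 is under a tariff-rate quota (threshold 2,217 liters). Quantity 1,753 liters is within the quota, so the in-quota rate 3.5% applies to the full value.
Duty = ¥411,499.22 × 3.5% = ¥14,402.47.
Line 2 (28.56, Meron, 2,407 kg, ¥552,911.97):
Base rate for 28.56 is 11.5% + ¥1.11/kg.
28.56 has an FTA preferential rate, but origin Meron is not Lormark; base rate stands.
Additional duty on 28.56 from Meron: +35.6%. Applied ad valorem rate: 11.5% + 35.6% = 47.1%.
Duty = ¥552,911.97 × 47.1% + 2,407 × ¥1.11 = ¥263,093.31.
Line 3 (23.08, Lormark, 3,465 liters, ¥190,332.45):
Base rate for 23.08 is 11% + ¥0.71/liter.
Origin Lormark qualifies under the Orica–Lormark agreement and 23.08 is covered: preferential rate 3.5% applies instead.
Duty = ¥190,332.45 × 3.5% = ¥6,661.64.
Total = ¥14,402.47 + ¥263,093.31 + ¥6,661.64 = ¥284,157.42.

¥284,157.42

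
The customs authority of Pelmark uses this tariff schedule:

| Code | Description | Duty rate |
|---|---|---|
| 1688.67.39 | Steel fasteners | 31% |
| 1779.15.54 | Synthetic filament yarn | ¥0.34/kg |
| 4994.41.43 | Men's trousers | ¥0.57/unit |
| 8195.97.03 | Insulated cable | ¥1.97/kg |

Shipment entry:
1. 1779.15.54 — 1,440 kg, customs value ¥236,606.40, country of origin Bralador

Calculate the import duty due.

¥489.60

Line 1 (1779.15.54, Bralador, 1,440 kg, ¥236,606.40):
Base rate for 1779.15.54 is ¥0.34/kg.
Duty = 1,440 × ¥0.34 = ¥489.60.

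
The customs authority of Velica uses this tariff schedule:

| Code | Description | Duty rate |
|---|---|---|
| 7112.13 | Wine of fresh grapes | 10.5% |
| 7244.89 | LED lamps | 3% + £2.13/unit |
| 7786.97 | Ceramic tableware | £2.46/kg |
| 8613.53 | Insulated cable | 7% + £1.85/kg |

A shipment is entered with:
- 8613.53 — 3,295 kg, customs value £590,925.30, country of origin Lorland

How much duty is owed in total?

£47,460.52

Line 1 (8613.53, Lorland, 3,295 kg, £590,925.30):
Base rate for 8613.53 is 7% + £1.85/kg.
Duty = £590,925.30 × 7% + 3,295 × £1.85 = £47,460.52.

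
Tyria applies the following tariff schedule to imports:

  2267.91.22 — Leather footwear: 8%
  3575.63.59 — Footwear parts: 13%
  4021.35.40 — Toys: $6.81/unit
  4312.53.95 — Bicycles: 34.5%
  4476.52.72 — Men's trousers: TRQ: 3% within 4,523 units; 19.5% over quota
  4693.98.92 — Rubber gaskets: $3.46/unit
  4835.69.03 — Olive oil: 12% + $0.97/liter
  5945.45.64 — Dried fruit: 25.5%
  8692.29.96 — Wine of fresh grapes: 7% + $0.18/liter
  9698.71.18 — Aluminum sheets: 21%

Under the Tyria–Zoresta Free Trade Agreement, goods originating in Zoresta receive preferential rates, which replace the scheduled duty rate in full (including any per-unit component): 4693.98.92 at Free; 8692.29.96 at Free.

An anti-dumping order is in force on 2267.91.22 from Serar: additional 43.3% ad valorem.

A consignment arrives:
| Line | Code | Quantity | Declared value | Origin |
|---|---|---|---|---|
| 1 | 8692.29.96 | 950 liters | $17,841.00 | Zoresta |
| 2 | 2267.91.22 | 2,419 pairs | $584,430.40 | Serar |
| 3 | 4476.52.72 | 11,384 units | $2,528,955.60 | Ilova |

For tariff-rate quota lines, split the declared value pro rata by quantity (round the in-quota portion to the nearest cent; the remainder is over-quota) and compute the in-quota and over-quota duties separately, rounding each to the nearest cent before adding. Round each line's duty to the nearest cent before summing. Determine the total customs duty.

Line 1 (8692.29.96, Zoresta, 950 liters, $17,841.00):
Base rate for 8692.29.96 is 7% + $0.18/liter.
Origin Zoresta qualifies under the Tyria–Zoresta agreement and 8692.29.96 is covered: preferential rate Free applies instead.
Duty = $17,841.00 × 0% = $0.00.
Line 2 (2267.91.22, Serar, 2,419 pairs, $584,430.40):
Base rate for 2267.91.22 is 8%.
Additional duty on 2267.91.22 from Serar: +43.3%. Applied ad valorem rate: 8% + 43.3% = 51.3%.
Duty = $584,430.40 × 51.3% = $299,812.80.
Line 3 (4476.52.72, Ilova, 11,384 units, $2,528,955.60):
Code 4476.52.72 is under a tariff-rate quota (threshold 4,523 units). In-quota: 4,523 units at 3%; over-quota: 6,861 units at 19.5%.
Pro-rata value split: in-quota = $2,528,955.60 × 4,523/11,384 = $1,004,784.45; over-quota = $2,528,955.60 − $1,004,784.45 = $1,524,171.15.
In-quota duty = $1,004,784.45 × 3% = $30,143.53. Over-quota duty = $1,524,171.15 × 19.5% = $297,213.37.
Line duty = $30,143.53 + $297,213.37 = $327,356.90.
Total = $0.00 + $299,812.80 + $327,356.90 = $627,169.70.

$627,169.70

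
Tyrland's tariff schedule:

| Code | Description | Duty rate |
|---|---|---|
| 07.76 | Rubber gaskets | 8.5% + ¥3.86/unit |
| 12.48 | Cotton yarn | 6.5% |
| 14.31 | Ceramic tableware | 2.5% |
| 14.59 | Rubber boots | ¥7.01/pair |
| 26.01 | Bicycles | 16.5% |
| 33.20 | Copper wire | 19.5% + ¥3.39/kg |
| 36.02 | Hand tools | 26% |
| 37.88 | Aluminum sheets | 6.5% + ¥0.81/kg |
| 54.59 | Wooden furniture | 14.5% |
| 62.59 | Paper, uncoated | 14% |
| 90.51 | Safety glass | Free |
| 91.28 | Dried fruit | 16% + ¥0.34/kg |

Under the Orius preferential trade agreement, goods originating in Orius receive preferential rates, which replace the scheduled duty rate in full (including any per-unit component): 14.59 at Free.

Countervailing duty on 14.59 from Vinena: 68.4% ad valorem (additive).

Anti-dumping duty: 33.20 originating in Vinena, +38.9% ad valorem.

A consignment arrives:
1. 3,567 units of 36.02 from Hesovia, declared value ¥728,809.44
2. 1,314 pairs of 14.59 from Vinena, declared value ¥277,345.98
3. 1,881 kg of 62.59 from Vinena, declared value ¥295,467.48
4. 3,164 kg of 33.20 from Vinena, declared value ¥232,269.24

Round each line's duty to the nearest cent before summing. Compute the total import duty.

Line 1 (36.02, Hesovia, 3,567 units, ¥728,809.44):
Base rate for 36.02 is 26%.
Duty = ¥728,809.44 × 26% = ¥189,490.45.
Line 2 (14.59, Vinena, 1,314 pairs, ¥277,345.98):
Base rate for 14.59 is ¥7.01/pair.
14.59 has an FTA preferential rate, but origin Vinena is not Orius; base rate stands.
Additional duty on 14.59 from Vinena: +68.4% ad valorem. Applied ad valorem rate = 68.4%.
Duty = ¥277,345.98 × 68.4% + 1,314 × ¥7.01 = ¥198,915.79.
Line 3 (62.59, Vinena, 1,881 kg, ¥295,467.48):
Base rate for 62.59 is 14%.
Duty = ¥295,467.48 × 14% = ¥41,365.45.
Line 4 (33.20, Vinena, 3,164 kg, ¥232,269.24):
Base rate for 33.20 is 19.5% + ¥3.39/kg.
Additional duty on 33.20 from Vinena: +38.9%. Applied ad valorem rate: 19.5% + 38.9% = 58.4%.
Duty = ¥232,269.24 × 58.4% + 3,164 × ¥3.39 = ¥146,371.20.
Total = ¥189,490.45 + ¥198,915.79 + ¥41,365.45 + ¥146,371.20 = ¥576,142.89.

¥576,142.89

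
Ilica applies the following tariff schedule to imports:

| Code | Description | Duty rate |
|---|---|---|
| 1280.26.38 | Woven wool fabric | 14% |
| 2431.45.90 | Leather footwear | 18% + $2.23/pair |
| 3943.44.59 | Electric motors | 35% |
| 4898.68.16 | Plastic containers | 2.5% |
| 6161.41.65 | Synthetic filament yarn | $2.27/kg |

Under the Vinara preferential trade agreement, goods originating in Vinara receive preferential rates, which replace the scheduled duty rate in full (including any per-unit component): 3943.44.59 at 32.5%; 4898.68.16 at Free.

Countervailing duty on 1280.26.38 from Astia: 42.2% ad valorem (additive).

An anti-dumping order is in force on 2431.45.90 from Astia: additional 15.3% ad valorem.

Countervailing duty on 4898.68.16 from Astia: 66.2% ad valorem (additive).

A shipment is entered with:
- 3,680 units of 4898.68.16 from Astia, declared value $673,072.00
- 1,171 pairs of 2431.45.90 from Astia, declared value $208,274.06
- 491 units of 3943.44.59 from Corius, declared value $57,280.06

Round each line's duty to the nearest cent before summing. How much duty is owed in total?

$554,415.07

Line 1 (4898.68.16, Astia, 3,680 units, $673,072.00):
Base rate for 4898.68.16 is 2.5%.
4898.68.16 has an FTA preferential rate, but origin Astia is not Vinara; base rate stands.
Additional duty on 4898.68.16 from Astia: +66.2%. Applied ad valorem rate: 2.5% + 66.2% = 68.7%.
Duty = $673,072.00 × 68.7% = $462,400.46.
Line 2 (2431.45.90, Astia, 1,171 pairs, $208,274.06):
Base rate for 2431.45.90 is 18% + $2.23/pair.
Additional duty on 2431.45.90 from Astia: +15.3%. Applied ad valorem rate: 18% + 15.3% = 33.3%.
Duty = $208,274.06 × 33.3% + 1,171 × $2.23 = $71,966.59.
Line 3 (3943.44.59, Corius, 491 units, $57,280.06):
Base rate for 3943.44.59 is 35%.
3943.44.59 has an FTA preferential rate, but origin Corius is not Vinara; base rate stands.
Duty = $57,280.06 × 35% = $20,048.02.
Total = $462,400.46 + $71,966.59 + $20,048.02 = $554,415.07.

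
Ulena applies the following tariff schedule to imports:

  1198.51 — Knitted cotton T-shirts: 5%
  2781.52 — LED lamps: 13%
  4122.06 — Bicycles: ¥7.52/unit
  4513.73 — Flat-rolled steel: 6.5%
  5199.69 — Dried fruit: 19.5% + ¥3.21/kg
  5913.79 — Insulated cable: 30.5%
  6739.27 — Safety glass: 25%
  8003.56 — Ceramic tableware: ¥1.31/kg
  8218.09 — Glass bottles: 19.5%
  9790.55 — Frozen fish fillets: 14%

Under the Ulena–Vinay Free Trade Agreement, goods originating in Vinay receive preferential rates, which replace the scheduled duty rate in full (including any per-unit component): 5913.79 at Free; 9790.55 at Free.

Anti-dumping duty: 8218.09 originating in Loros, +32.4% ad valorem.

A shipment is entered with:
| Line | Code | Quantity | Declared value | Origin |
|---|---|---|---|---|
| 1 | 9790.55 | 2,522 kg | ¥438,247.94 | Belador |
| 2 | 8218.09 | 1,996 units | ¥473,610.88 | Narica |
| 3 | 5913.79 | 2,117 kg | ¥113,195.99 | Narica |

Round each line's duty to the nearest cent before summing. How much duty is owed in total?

¥188,233.61

Line 1 (9790.55, Belador, 2,522 kg, ¥438,247.94):
Base rate for 9790.55 is 14%.
9790.55 has an FTA preferential rate, but origin Belador is not Vinay; base rate stands.
Duty = ¥438,247.94 × 14% = ¥61,354.71.
Line 2 (8218.09, Narica, 1,996 units, ¥473,610.88):
Base rate for 8218.09 is 19.5%.
The additional-duty order on 8218.09 targets Loros, not Narica; it does not apply.
Duty = ¥473,610.88 × 19.5% = ¥92,354.12.
Line 3 (5913.79, Narica, 2,117 kg, ¥113,195.99):
Base rate for 5913.79 is 30.5%.
5913.79 has an FTA preferential rate, but origin Narica is not Vinay; base rate stands.
Duty = ¥113,195.99 × 30.5% = ¥34,524.78.
Total = ¥61,354.71 + ¥92,354.12 + ¥34,524.78 = ¥188,233.61.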